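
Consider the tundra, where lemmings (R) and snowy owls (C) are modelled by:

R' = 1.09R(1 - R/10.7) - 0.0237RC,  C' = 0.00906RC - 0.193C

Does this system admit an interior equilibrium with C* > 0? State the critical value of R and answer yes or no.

Threshold R = 21.3; K < 21.3, so no, the predator goes extinct.

The predator equation gives dC/dt > 0 only when R > 0.193/0.00906 = 21.3.
Without the predator, R → K = 10.7. Since 10.7 < 21.3, the predator cannot invade.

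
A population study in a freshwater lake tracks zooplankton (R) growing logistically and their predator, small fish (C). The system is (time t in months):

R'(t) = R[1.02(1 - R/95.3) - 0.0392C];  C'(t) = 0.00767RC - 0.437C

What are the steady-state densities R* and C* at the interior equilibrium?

R* ≈ 57, C* ≈ 10.5

From dC/dt = 0 with C > 0: 0.00767R* = 0.437, so R* = 57.
Substitute into dR/dt = 0: 1.02(1 - 57/95.3) = 0.0392C*.
The bracket is 0.402, giving C* = 0.41/0.0392 = 10.5.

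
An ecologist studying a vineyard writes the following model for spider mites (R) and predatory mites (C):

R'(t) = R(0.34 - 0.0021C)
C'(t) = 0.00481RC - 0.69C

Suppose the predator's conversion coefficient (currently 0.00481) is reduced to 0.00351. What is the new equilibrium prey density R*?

R* ≈ 197

At the interior fixed point, setting dC/dt = 0 with C > 0 fixes R* = (predator death rate)/(RC coefficient) — independent of the other coefficients.
With the change, R* = 0.69/0.00351 = 197; it rises from 143.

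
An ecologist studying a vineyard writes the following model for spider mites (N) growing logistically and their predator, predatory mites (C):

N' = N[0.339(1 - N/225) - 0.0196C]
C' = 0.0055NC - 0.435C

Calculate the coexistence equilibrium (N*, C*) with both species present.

N* ≈ 79.1, C* ≈ 11.2

From dC/dt = 0 with C > 0: 0.0055N* = 0.435, so N* = 79.1.
Substitute into dN/dt = 0: 0.339(1 - 79.1/225) = 0.0196C*.
The bracket is 0.648, giving C* = 0.22/0.0196 = 11.2.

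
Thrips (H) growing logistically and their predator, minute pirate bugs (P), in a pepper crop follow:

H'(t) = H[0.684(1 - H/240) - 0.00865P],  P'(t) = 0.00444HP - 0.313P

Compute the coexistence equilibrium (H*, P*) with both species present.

H* ≈ 70.5, P* ≈ 55.8

From dP/dt = 0 with P > 0: 0.00444H* = 0.313, so H* = 70.5.
Substitute into dH/dt = 0: 0.684(1 - 70.5/240) = 0.00865P*.
The bracket is 0.706, giving P* = 0.483/0.00865 = 55.8.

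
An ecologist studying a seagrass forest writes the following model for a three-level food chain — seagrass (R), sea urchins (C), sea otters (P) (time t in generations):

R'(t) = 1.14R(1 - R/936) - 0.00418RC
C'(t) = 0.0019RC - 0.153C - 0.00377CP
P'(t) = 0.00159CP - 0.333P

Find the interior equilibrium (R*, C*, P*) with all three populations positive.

From dP/dt = 0: 0.00159C* = 0.333, so C* = 209.
From dR/dt = 0: 1.14(1 - R*/936) = 0.00418·209, giving R* = 936·(1 - 0.768) = 217.
From dC/dt = 0: 0.0019·217 - 0.153 = 0.00377P*, so P* = 0.26/0.00377 = 68.9.

R* ≈ 217, C* ≈ 209, P* ≈ 68.9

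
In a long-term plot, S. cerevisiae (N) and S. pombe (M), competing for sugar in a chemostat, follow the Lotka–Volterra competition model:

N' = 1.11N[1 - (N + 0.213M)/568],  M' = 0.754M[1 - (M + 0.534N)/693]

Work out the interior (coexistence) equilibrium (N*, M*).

Setting both brackets to zero gives the nullclines N + 0.213M = 568 and 0.534N + M = 693.
Substituting M = 693 - 0.534N into the first: N(1 - 0.213·0.534) = 568 - 0.213·693.
So N* = 420/0.886 = 474, and then M* = 693 - 0.534·474 = 440.

N* ≈ 474, M* ≈ 440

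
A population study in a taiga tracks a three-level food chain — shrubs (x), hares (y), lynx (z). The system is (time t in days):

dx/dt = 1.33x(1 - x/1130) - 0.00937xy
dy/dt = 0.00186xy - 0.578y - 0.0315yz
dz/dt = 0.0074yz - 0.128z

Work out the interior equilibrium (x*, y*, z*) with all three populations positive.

From dz/dt = 0: 0.0074y* = 0.128, so y* = 17.3.
From dx/dt = 0: 1.33(1 - x*/1130) = 0.00937·17.3, giving x* = 1130·(1 - 0.122) = 992.
From dy/dt = 0: 0.00186·992 - 0.578 = 0.0315z*, so z* = 1.27/0.0315 = 40.2.

x* ≈ 992, y* ≈ 17.3, z* ≈ 40.2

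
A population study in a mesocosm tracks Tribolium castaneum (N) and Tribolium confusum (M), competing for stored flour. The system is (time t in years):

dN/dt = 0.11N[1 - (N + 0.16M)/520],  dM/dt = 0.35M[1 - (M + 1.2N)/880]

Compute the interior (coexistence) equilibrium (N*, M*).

N* ≈ 469, M* ≈ 317

Setting both brackets to zero gives the nullclines N + 0.16M = 520 and 1.2N + M = 880.
Substituting M = 880 - 1.2N into the first: N(1 - 0.16·1.2) = 520 - 0.16·880.
So N* = 379/0.808 = 469, and then M* = 880 - 1.2·469 = 317.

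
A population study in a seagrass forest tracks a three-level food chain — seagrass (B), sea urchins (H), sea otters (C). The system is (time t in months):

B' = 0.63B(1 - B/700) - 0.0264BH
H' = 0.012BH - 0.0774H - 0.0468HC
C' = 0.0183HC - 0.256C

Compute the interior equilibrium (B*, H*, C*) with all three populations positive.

B* ≈ 290, H* ≈ 14, C* ≈ 72.6

From dC/dt = 0: 0.0183H* = 0.256, so H* = 14.
From dB/dt = 0: 0.63(1 - B*/700) = 0.0264·14, giving B* = 700·(1 - 0.586) = 290.
From dH/dt = 0: 0.012·290 - 0.0774 = 0.0468C*, so C* = 3.4/0.0468 = 72.6.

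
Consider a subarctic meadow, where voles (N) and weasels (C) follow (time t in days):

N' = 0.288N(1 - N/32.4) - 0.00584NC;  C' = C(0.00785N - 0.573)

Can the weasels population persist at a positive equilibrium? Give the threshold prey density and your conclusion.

Threshold N = 73; K < 73, so no, the predator goes extinct.

The predator equation gives dC/dt > 0 only when N > 0.573/0.00785 = 73.
Without the predator, N → K = 32.4. Since 32.4 < 73, the predator cannot invade.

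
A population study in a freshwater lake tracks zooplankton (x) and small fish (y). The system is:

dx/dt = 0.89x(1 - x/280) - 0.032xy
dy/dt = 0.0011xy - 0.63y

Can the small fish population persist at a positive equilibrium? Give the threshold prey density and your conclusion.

The predator equation gives dy/dt > 0 only when x > 0.63/0.0011 = 573.
Without the predator, x → K = 280. Since 280 < 573, the predator cannot invade.

Threshold x = 573; K < 573, so no, the predator goes extinct.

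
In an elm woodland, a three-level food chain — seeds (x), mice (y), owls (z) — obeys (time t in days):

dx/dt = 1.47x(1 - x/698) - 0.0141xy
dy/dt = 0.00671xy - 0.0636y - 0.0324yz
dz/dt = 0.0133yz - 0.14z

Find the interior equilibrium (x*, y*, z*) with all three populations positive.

From dz/dt = 0: 0.0133y* = 0.14, so y* = 10.5.
From dx/dt = 0: 1.47(1 - x*/698) = 0.0141·10.5, giving x* = 698·(1 - 0.101) = 628.
From dy/dt = 0: 0.00671·628 - 0.0636 = 0.0324z*, so z* = 4.15/0.0324 = 128.

x* ≈ 628, y* ≈ 10.5, z* ≈ 128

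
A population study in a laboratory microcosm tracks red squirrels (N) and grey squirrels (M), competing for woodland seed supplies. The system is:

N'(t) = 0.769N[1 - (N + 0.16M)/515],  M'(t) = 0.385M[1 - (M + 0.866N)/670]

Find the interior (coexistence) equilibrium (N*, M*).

Setting both brackets to zero gives the nullclines N + 0.16M = 515 and 0.866N + M = 670.
Substituting M = 670 - 0.866N into the first: N(1 - 0.16·0.866) = 515 - 0.16·670.
So N* = 408/0.861 = 473, and then M* = 670 - 0.866·473 = 260.

N* ≈ 473, M* ≈ 260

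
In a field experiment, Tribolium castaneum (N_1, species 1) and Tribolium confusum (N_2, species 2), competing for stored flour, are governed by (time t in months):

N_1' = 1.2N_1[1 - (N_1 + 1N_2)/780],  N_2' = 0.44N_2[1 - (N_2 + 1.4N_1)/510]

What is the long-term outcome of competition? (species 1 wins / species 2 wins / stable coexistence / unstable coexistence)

Compare the nullcline intercepts: K1/α12 = 780/1 = 780 > K2 = 510; K2/α21 = 510/1.4 = 364 < K1 = 780.
Since the inequalities point opposite ways, species 1 can invade but species 2 cannot.

species 1 excludes species 2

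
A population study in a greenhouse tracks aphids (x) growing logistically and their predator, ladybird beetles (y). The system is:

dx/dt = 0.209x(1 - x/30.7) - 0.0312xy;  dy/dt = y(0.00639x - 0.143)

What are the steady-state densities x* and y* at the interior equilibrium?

From dy/dt = 0 with y > 0: 0.00639x* = 0.143, so x* = 22.4.
Substitute into dx/dt = 0: 0.209(1 - 22.4/30.7) = 0.0312y*.
The bracket is 0.271, giving y* = 0.0566/0.0312 = 1.82.

x* ≈ 22.4, y* ≈ 1.82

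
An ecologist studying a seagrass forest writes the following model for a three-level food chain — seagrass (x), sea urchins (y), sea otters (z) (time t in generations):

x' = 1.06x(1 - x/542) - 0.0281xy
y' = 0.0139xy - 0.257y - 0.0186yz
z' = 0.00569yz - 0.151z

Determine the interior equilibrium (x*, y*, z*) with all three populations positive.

x* ≈ 161, y* ≈ 26.5, z* ≈ 106

From dz/dt = 0: 0.00569y* = 0.151, so y* = 26.5.
From dx/dt = 0: 1.06(1 - x*/542) = 0.0281·26.5, giving x* = 542·(1 - 0.704) = 161.
From dy/dt = 0: 0.0139·161 - 0.257 = 0.0186z*, so z* = 1.98/0.0186 = 106.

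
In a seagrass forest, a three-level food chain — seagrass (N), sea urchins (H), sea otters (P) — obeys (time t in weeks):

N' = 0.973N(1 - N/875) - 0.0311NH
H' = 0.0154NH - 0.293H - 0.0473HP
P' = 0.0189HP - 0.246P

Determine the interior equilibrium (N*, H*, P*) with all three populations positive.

N* ≈ 511, H* ≈ 13, P* ≈ 160

From dP/dt = 0: 0.0189H* = 0.246, so H* = 13.
From dN/dt = 0: 0.973(1 - N*/875) = 0.0311·13, giving N* = 875·(1 - 0.416) = 511.
From dH/dt = 0: 0.0154·511 - 0.293 = 0.0473P*, so P* = 7.58/0.0473 = 160.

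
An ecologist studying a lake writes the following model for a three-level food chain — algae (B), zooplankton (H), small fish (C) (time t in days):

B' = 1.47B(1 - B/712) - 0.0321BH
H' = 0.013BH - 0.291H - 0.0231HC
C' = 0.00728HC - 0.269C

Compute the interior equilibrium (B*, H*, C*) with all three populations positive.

From dC/dt = 0: 0.00728H* = 0.269, so H* = 37.
From dB/dt = 0: 1.47(1 - B*/712) = 0.0321·37, giving B* = 712·(1 - 0.807) = 138.
From dH/dt = 0: 0.013·138 - 0.291 = 0.0231C*, so C* = 1.5/0.0231 = 64.8.

B* ≈ 138, H* ≈ 37, C* ≈ 64.8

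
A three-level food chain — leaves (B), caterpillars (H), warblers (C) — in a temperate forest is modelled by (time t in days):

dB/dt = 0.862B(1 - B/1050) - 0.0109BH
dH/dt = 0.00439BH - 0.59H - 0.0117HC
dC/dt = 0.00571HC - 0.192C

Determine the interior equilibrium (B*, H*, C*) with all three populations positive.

B* ≈ 604, H* ≈ 33.6, C* ≈ 176

From dC/dt = 0: 0.00571H* = 0.192, so H* = 33.6.
From dB/dt = 0: 0.862(1 - B*/1050) = 0.0109·33.6, giving B* = 1050·(1 - 0.425) = 604.
From dH/dt = 0: 0.00439·604 - 0.59 = 0.0117C*, so C* = 2.06/0.0117 = 176.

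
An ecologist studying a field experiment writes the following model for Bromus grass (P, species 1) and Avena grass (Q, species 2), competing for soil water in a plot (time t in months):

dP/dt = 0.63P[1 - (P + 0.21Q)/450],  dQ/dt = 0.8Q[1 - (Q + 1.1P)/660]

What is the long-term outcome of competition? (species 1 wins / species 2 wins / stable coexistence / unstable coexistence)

stable coexistence

Compare the nullcline intercepts: K1/α12 = 450/0.21 = 2140 > K2 = 660; K2/α21 = 660/1.1 = 600 > K1 = 450.
Since both inequalities hold, each species can invade when rare, so the interior equilibrium is stable.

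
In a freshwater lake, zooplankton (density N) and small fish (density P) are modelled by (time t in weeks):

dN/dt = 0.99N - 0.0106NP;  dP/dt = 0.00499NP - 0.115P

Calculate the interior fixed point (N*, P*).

Set dP/dt = 0 with P > 0: 0.00499N - 0.115 = 0, so N* = 0.115/0.00499 = 23.
Set dN/dt = 0 with N > 0: 0.99 - 0.0106P = 0, so P* = 0.99/0.0106 = 93.4.

N* ≈ 23, P* ≈ 93.4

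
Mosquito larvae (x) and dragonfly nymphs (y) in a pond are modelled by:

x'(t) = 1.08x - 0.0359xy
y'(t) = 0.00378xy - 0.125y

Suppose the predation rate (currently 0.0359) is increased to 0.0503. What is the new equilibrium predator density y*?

At the interior fixed point, setting dx/dt = 0 with x > 0 fixes y* = (prey growth rate)/(xy coefficient) — independent of the other coefficients.
With the change, y* = 1.08/0.0503 = 21.5; it falls from 30.1.

y* ≈ 21.5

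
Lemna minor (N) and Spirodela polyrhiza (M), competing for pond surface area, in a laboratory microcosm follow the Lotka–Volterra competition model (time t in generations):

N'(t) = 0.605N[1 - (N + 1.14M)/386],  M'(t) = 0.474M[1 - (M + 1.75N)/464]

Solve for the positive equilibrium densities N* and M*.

Setting both brackets to zero gives the nullclines N + 1.14M = 386 and 1.75N + M = 464.
Substituting M = 464 - 1.75N into the first: N(1 - 1.14·1.75) = 386 - 1.14·464.
So N* = -143/-0.995 = 144, and then M* = 464 - 1.75·144 = 213.

N* ≈ 144, M* ≈ 213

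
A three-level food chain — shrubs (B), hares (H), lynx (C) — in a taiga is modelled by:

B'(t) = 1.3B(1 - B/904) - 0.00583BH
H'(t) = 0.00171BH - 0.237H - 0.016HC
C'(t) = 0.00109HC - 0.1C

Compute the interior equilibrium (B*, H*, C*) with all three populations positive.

From dC/dt = 0: 0.00109H* = 0.1, so H* = 91.7.
From dB/dt = 0: 1.3(1 - B*/904) = 0.00583·91.7, giving B* = 904·(1 - 0.411) = 532.
From dH/dt = 0: 0.00171·532 - 0.237 = 0.016C*, so C* = 0.673/0.016 = 42.1.

B* ≈ 532, H* ≈ 91.7, C* ≈ 42.1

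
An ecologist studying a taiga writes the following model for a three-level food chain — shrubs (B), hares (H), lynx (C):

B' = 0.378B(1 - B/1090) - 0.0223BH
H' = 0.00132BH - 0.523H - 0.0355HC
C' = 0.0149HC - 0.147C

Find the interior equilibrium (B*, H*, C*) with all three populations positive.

B* ≈ 456, H* ≈ 9.87, C* ≈ 2.21

From dC/dt = 0: 0.0149H* = 0.147, so H* = 9.87.
From dB/dt = 0: 0.378(1 - B*/1090) = 0.0223·9.87, giving B* = 1090·(1 - 0.582) = 456.
From dH/dt = 0: 0.00132·456 - 0.523 = 0.0355C*, so C* = 0.0784/0.0355 = 2.21.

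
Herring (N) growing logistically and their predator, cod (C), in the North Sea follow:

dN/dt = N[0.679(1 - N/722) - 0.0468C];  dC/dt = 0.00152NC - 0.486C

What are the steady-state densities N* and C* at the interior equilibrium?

N* ≈ 320, C* ≈ 8.08

From dC/dt = 0 with C > 0: 0.00152N* = 0.486, so N* = 320.
Substitute into dN/dt = 0: 0.679(1 - 320/722) = 0.0468C*.
The bracket is 0.557, giving C* = 0.378/0.0468 = 8.08.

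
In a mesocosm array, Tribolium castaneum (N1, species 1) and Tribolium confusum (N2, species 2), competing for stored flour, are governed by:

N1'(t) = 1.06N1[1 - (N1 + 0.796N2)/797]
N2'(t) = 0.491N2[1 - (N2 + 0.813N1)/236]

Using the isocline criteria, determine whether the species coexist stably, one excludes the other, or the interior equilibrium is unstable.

Compare the nullcline intercepts: K1/α12 = 797/0.796 = 1000 > K2 = 236; K2/α21 = 236/0.813 = 290 < K1 = 797.
Since the inequalities point opposite ways, species 1 can invade but species 2 cannot.

species 1 excludes species 2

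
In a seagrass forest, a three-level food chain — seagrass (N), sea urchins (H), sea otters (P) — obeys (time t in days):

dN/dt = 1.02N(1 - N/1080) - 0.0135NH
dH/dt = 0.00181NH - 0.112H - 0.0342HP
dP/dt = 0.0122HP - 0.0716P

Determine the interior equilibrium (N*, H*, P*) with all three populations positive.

N* ≈ 996, H* ≈ 5.87, P* ≈ 49.4

From dP/dt = 0: 0.0122H* = 0.0716, so H* = 5.87.
From dN/dt = 0: 1.02(1 - N*/1080) = 0.0135·5.87, giving N* = 1080·(1 - 0.0777) = 996.
From dH/dt = 0: 0.00181·996 - 0.112 = 0.0342P*, so P* = 1.69/0.0342 = 49.4.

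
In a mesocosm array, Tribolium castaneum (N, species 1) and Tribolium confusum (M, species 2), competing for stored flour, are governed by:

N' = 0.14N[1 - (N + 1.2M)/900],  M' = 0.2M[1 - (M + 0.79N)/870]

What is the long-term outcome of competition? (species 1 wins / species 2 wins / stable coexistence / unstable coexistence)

Compare the nullcline intercepts: K1/α12 = 900/1.2 = 750 < K2 = 870; K2/α21 = 870/0.79 = 1100 > K1 = 900.
Since the inequalities point opposite ways, species 2 can invade but species 1 cannot.

species 2 excludes species 1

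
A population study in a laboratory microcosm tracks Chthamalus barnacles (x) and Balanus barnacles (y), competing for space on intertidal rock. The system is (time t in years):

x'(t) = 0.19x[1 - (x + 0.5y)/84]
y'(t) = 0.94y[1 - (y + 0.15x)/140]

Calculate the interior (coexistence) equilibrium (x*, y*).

x* ≈ 15.1, y* ≈ 138

Setting both brackets to zero gives the nullclines x + 0.5y = 84 and 0.15x + y = 140.
Substituting y = 140 - 0.15x into the first: x(1 - 0.5·0.15) = 84 - 0.5·140.
So x* = 14/0.925 = 15.1, and then y* = 140 - 0.15·15.1 = 138.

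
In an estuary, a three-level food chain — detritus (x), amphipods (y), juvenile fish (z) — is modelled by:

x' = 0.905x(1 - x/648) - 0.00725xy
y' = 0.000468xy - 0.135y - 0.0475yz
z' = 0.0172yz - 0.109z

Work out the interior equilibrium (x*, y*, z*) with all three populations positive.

x* ≈ 615, y* ≈ 6.34, z* ≈ 3.22

From dz/dt = 0: 0.0172y* = 0.109, so y* = 6.34.
From dx/dt = 0: 0.905(1 - x*/648) = 0.00725·6.34, giving x* = 648·(1 - 0.0508) = 615.
From dy/dt = 0: 0.000468·615 - 0.135 = 0.0475z*, so z* = 0.153/0.0475 = 3.22.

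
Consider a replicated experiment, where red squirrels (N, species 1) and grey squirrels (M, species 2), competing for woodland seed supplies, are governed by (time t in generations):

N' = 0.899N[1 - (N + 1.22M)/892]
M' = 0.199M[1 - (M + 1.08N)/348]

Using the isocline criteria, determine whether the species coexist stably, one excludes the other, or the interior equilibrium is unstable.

species 1 excludes species 2

Compare the nullcline intercepts: K1/α12 = 892/1.22 = 731 > K2 = 348; K2/α21 = 348/1.08 = 322 < K1 = 892.
Since the inequalities point opposite ways, species 1 can invade but species 2 cannot.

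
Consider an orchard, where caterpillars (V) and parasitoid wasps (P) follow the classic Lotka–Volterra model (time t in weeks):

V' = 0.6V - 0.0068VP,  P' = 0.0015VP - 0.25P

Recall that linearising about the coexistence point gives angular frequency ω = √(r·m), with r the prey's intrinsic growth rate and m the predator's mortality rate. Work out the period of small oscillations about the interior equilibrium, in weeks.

T ≈ 16.2 weeks

Here r = 0.6 and m = 0.25, so r·m = 0.15.
ω = √0.15 = 0.387 per week, hence T = 2π/ω ≈ 16.2 weeks.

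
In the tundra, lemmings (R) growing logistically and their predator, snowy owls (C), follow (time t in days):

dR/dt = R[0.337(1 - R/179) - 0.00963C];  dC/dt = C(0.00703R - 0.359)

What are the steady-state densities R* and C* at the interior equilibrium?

From dC/dt = 0 with C > 0: 0.00703R* = 0.359, so R* = 51.1.
Substitute into dR/dt = 0: 0.337(1 - 51.1/179) = 0.00963C*.
The bracket is 0.715, giving C* = 0.241/0.00963 = 25.

R* ≈ 51.1, C* ≈ 25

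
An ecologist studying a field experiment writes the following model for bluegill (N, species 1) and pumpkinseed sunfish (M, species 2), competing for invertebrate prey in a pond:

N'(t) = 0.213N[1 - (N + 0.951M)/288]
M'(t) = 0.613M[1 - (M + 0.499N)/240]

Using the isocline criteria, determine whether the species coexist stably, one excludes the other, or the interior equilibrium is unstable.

stable coexistence

Compare the nullcline intercepts: K1/α12 = 288/0.951 = 303 > K2 = 240; K2/α21 = 240/0.499 = 481 > K1 = 288.
Since both inequalities hold, each species can invade when rare, so the interior equilibrium is stable.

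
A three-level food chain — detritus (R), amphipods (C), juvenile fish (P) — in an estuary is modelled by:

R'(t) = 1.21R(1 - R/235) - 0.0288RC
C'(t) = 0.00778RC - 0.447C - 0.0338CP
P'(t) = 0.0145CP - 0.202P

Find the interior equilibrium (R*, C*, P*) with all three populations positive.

R* ≈ 157, C* ≈ 13.9, P* ≈ 22.9

From dP/dt = 0: 0.0145C* = 0.202, so C* = 13.9.
From dR/dt = 0: 1.21(1 - R*/235) = 0.0288·13.9, giving R* = 235·(1 - 0.332) = 157.
From dC/dt = 0: 0.00778·157 - 0.447 = 0.0338P*, so P* = 0.775/0.0338 = 22.9.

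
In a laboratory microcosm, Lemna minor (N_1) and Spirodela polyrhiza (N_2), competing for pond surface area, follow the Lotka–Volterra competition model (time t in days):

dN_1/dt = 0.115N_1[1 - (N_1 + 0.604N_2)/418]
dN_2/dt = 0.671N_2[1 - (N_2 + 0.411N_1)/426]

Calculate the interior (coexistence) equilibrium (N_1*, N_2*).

Setting both brackets to zero gives the nullclines N_1 + 0.604N_2 = 418 and 0.411N_1 + N_2 = 426.
Substituting N_2 = 426 - 0.411N_1 into the first: N_1(1 - 0.604·0.411) = 418 - 0.604·426.
So N_1* = 161/0.752 = 214, and then N_2* = 426 - 0.411·214 = 338.

N_1* ≈ 214, N_2* ≈ 338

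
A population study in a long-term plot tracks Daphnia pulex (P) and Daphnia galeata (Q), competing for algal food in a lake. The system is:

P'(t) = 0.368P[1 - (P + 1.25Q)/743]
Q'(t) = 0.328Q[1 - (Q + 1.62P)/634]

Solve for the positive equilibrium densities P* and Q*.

P* ≈ 48.3, Q* ≈ 556

Setting both brackets to zero gives the nullclines P + 1.25Q = 743 and 1.62P + Q = 634.
Substituting Q = 634 - 1.62P into the first: P(1 - 1.25·1.62) = 743 - 1.25·634.
So P* = -49.5/-1.03 = 48.3, and then Q* = 634 - 1.62·48.3 = 556.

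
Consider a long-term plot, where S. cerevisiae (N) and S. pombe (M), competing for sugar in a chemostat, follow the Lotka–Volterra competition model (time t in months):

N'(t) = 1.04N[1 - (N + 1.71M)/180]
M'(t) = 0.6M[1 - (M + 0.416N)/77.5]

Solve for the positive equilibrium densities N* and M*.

N* ≈ 164, M* ≈ 9.08

Setting both brackets to zero gives the nullclines N + 1.71M = 180 and 0.416N + M = 77.5.
Substituting M = 77.5 - 0.416N into the first: N(1 - 1.71·0.416) = 180 - 1.71·77.5.
So N* = 47.5/0.289 = 164, and then M* = 77.5 - 0.416·164 = 9.08.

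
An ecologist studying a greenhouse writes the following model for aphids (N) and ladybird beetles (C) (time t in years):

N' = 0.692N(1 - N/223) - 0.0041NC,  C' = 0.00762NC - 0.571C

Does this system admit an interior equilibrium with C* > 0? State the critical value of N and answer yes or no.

Threshold N = 74.9; K > 74.9, so yes, the predator persists.

The predator equation gives dC/dt > 0 only when N > 0.571/0.00762 = 74.9.
Without the predator, N → K = 223. Since 223 > 74.9, the predator can invade and persist.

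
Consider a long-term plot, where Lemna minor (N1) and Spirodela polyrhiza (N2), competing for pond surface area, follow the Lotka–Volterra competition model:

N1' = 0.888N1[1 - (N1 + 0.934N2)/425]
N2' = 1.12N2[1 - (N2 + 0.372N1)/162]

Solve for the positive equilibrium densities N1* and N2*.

Setting both brackets to zero gives the nullclines N1 + 0.934N2 = 425 and 0.372N1 + N2 = 162.
Substituting N2 = 162 - 0.372N1 into the first: N1(1 - 0.934·0.372) = 425 - 0.934·162.
So N1* = 274/0.653 = 419, and then N2* = 162 - 0.372·419 = 5.98.

N1* ≈ 419, N2* ≈ 5.98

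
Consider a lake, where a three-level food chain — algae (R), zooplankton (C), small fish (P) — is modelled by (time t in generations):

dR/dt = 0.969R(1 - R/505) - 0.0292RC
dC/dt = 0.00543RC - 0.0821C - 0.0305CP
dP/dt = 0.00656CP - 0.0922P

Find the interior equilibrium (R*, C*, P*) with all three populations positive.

From dP/dt = 0: 0.00656C* = 0.0922, so C* = 14.1.
From dR/dt = 0: 0.969(1 - R*/505) = 0.0292·14.1, giving R* = 505·(1 - 0.424) = 291.
From dC/dt = 0: 0.00543·291 - 0.0821 = 0.0305P*, so P* = 1.5/0.0305 = 49.1.

R* ≈ 291, C* ≈ 14.1, P* ≈ 49.1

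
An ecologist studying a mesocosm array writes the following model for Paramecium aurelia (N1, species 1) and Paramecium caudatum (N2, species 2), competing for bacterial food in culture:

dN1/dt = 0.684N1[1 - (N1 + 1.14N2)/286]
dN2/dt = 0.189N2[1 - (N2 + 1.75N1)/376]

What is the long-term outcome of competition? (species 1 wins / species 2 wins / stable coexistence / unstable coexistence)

Compare the nullcline intercepts: K1/α12 = 286/1.14 = 251 < K2 = 376; K2/α21 = 376/1.75 = 215 < K1 = 286.
Since both are reversed, neither can invade when rare; the interior point is a saddle.

unstable coexistence (outcome depends on initial conditions)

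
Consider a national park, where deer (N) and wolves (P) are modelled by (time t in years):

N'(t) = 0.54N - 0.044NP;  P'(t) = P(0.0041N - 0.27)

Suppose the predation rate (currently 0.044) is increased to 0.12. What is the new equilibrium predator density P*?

At the interior fixed point, setting dN/dt = 0 with N > 0 fixes P* = (prey growth rate)/(NP coefficient) — independent of the other coefficients.
With the change, P* = 0.54/0.12 = 4.5; it falls from 12.3.

P* ≈ 4.5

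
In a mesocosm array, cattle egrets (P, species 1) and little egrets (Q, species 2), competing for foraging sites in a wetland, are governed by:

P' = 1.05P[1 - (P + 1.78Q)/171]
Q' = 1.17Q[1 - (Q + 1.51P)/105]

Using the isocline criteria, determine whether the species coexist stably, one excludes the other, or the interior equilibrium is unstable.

unstable coexistence (outcome depends on initial conditions)

Compare the nullcline intercepts: K1/α12 = 171/1.78 = 96.1 < K2 = 105; K2/α21 = 105/1.51 = 69.5 < K1 = 171.
Since both are reversed, neither can invade when rare; the interior point is a saddle.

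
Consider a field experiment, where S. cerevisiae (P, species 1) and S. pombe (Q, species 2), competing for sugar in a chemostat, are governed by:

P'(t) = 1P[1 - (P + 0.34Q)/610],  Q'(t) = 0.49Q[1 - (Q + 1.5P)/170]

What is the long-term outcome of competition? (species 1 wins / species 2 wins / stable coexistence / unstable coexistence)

Compare the nullcline intercepts: K1/α12 = 610/0.34 = 1790 > K2 = 170; K2/α21 = 170/1.5 = 113 < K1 = 610.
Since the inequalities point opposite ways, species 1 can invade but species 2 cannot.

species 1 excludes species 2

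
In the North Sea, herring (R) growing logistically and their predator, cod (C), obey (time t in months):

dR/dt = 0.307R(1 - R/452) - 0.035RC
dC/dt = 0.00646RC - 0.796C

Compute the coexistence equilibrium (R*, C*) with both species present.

From dC/dt = 0 with C > 0: 0.00646R* = 0.796, so R* = 123.
Substitute into dR/dt = 0: 0.307(1 - 123/452) = 0.035C*.
The bracket is 0.727, giving C* = 0.223/0.035 = 6.38.

R* ≈ 123, C* ≈ 6.38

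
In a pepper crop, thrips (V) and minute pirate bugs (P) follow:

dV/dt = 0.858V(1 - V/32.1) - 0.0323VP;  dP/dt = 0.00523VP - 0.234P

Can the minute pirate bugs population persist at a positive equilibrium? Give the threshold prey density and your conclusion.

Threshold V = 44.7; K < 44.7, so no, the predator goes extinct.

The predator equation gives dP/dt > 0 only when V > 0.234/0.00523 = 44.7.
Without the predator, V → K = 32.1. Since 32.1 < 44.7, the predator cannot invade.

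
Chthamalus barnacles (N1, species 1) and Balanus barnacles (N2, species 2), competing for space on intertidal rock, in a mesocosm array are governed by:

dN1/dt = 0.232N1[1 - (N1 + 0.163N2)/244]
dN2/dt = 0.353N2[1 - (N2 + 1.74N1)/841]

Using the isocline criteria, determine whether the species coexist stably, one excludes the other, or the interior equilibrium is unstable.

Compare the nullcline intercepts: K1/α12 = 244/0.163 = 1500 > K2 = 841; K2/α21 = 841/1.74 = 483 > K1 = 244.
Since both inequalities hold, each species can invade when rare, so the interior equilibrium is stable.

stable coexistence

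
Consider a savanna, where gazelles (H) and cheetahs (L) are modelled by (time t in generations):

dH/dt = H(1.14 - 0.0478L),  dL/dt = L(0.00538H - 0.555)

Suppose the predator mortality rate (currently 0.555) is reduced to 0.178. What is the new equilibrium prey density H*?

H* ≈ 33.1

At the interior fixed point, setting dL/dt = 0 with L > 0 fixes H* = (predator death rate)/(HL coefficient) — independent of the other coefficients.
With the change, H* = 0.178/0.00538 = 33.1; it falls from 103.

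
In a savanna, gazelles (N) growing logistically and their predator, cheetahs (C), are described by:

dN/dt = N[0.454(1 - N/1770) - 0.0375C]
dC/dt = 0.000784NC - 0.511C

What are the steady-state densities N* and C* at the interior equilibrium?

N* ≈ 652, C* ≈ 7.65

From dC/dt = 0 with C > 0: 0.000784N* = 0.511, so N* = 652.
Substitute into dN/dt = 0: 0.454(1 - 652/1770) = 0.0375C*.
The bracket is 0.632, giving C* = 0.287/0.0375 = 7.65.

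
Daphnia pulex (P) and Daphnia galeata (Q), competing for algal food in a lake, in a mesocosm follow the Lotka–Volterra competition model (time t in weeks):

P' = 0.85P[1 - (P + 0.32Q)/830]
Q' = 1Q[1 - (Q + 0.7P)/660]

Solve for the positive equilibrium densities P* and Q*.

P* ≈ 797, Q* ≈ 102

Setting both brackets to zero gives the nullclines P + 0.32Q = 830 and 0.7P + Q = 660.
Substituting Q = 660 - 0.7P into the first: P(1 - 0.32·0.7) = 830 - 0.32·660.
So P* = 619/0.776 = 797, and then Q* = 660 - 0.7·797 = 102.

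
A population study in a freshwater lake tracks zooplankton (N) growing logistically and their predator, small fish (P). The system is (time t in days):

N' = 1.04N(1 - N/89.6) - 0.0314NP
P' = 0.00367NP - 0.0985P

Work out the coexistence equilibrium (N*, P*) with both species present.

From dP/dt = 0 with P > 0: 0.00367N* = 0.0985, so N* = 26.8.
Substitute into dN/dt = 0: 1.04(1 - 26.8/89.6) = 0.0314P*.
The bracket is 0.7, giving P* = 0.728/0.0314 = 23.2.

N* ≈ 26.8, P* ≈ 23.2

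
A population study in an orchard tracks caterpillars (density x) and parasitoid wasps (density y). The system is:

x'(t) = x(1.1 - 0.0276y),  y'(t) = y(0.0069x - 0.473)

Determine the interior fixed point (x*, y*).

Set dy/dt = 0 with y > 0: 0.0069x - 0.473 = 0, so x* = 0.473/0.0069 = 68.6.
Set dx/dt = 0 with x > 0: 1.1 - 0.0276y = 0, so y* = 1.1/0.0276 = 39.9.

x* ≈ 68.6, y* ≈ 39.9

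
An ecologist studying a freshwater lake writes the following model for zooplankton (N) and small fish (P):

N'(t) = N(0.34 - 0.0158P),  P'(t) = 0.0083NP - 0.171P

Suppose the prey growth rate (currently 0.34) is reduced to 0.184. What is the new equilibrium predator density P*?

P* ≈ 11.6

At the interior fixed point, setting dN/dt = 0 with N > 0 fixes P* = (prey growth rate)/(NP coefficient) — independent of the other coefficients.
With the change, P* = 0.184/0.0158 = 11.6; it falls from 21.5.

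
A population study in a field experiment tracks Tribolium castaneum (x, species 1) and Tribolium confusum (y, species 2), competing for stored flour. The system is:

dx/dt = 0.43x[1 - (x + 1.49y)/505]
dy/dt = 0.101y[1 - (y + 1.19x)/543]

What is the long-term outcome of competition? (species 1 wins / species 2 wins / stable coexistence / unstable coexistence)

Compare the nullcline intercepts: K1/α12 = 505/1.49 = 339 < K2 = 543; K2/α21 = 543/1.19 = 456 < K1 = 505.
Since both are reversed, neither can invade when rare; the interior point is a saddle.

unstable coexistence (outcome depends on initial conditions)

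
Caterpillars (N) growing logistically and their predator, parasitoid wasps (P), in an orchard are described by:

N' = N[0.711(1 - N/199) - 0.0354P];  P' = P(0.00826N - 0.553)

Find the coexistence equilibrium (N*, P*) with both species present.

N* ≈ 66.9, P* ≈ 13.3

From dP/dt = 0 with P > 0: 0.00826N* = 0.553, so N* = 66.9.
Substitute into dN/dt = 0: 0.711(1 - 66.9/199) = 0.0354P*.
The bracket is 0.664, giving P* = 0.472/0.0354 = 13.3.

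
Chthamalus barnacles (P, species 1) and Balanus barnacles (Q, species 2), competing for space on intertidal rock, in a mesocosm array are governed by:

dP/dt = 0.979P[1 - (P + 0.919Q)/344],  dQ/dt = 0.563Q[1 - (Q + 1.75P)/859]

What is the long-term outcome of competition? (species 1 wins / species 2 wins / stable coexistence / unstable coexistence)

species 2 excludes species 1

Compare the nullcline intercepts: K1/α12 = 344/0.919 = 374 < K2 = 859; K2/α21 = 859/1.75 = 491 > K1 = 344.
Since the inequalities point opposite ways, species 2 can invade but species 1 cannot.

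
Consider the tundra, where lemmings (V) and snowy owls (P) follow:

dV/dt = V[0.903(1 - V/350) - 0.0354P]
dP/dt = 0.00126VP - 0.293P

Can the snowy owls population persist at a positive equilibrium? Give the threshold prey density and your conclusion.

Threshold V = 233; K > 233, so yes, the predator persists.

The predator equation gives dP/dt > 0 only when V > 0.293/0.00126 = 233.
Without the predator, V → K = 350. Since 350 > 233, the predator can invade and persist.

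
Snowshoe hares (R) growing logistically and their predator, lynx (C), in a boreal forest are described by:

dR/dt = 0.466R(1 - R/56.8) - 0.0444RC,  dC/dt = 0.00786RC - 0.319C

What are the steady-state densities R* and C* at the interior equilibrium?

From dC/dt = 0 with C > 0: 0.00786R* = 0.319, so R* = 40.6.
Substitute into dR/dt = 0: 0.466(1 - 40.6/56.8) = 0.0444C*.
The bracket is 0.285, giving C* = 0.133/0.0444 = 3.

R* ≈ 40.6, C* ≈ 3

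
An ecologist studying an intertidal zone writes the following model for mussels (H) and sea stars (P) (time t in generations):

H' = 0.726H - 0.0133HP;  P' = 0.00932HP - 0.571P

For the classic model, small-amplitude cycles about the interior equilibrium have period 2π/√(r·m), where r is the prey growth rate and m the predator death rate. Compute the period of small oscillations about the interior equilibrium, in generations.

T ≈ 9.76 generations

Here r = 0.726 and m = 0.571, so r·m = 0.415.
ω = √0.415 = 0.644 per generation, hence T = 2π/ω ≈ 9.76 generations.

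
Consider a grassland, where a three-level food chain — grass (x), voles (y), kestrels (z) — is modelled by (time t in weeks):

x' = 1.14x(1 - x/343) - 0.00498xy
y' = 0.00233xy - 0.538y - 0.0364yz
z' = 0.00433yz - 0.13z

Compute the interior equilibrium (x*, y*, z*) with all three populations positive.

From dz/dt = 0: 0.00433y* = 0.13, so y* = 30.
From dx/dt = 0: 1.14(1 - x*/343) = 0.00498·30, giving x* = 343·(1 - 0.131) = 298.
From dy/dt = 0: 0.00233·298 - 0.538 = 0.0364z*, so z* = 0.156/0.0364 = 4.3.

x* ≈ 298, y* ≈ 30, z* ≈ 4.3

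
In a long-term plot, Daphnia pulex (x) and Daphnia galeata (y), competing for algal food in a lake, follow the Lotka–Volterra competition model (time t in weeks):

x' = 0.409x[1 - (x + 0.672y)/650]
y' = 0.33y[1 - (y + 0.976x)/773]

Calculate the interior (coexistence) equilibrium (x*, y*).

x* ≈ 379, y* ≈ 403

Setting both brackets to zero gives the nullclines x + 0.672y = 650 and 0.976x + y = 773.
Substituting y = 773 - 0.976x into the first: x(1 - 0.672·0.976) = 650 - 0.672·773.
So x* = 131/0.344 = 379, and then y* = 773 - 0.976·379 = 403.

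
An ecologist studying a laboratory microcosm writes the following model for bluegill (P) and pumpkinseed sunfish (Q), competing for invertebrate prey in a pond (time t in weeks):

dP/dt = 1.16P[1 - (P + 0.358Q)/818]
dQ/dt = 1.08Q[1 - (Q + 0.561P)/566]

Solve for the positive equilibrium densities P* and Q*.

P* ≈ 770, Q* ≈ 134

Setting both brackets to zero gives the nullclines P + 0.358Q = 818 and 0.561P + Q = 566.
Substituting Q = 566 - 0.561P into the first: P(1 - 0.358·0.561) = 818 - 0.358·566.
So P* = 615/0.799 = 770, and then Q* = 566 - 0.561·770 = 134.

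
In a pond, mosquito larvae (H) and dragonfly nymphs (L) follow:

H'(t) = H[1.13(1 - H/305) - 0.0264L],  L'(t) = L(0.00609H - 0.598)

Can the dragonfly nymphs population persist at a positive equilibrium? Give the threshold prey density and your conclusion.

Threshold H = 98.2; K > 98.2, so yes, the predator persists.

The predator equation gives dL/dt > 0 only when H > 0.598/0.00609 = 98.2.
Without the predator, H → K = 305. Since 305 > 98.2, the predator can invade and persist.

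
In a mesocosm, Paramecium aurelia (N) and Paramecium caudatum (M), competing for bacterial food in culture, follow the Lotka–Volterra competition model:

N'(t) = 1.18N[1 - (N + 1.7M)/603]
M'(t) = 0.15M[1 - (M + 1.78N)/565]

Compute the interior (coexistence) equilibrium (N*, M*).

Setting both brackets to zero gives the nullclines N + 1.7M = 603 and 1.78N + M = 565.
Substituting M = 565 - 1.78N into the first: N(1 - 1.7·1.78) = 603 - 1.7·565.
So N* = -358/-2.03 = 176, and then M* = 565 - 1.78·176 = 251.

N* ≈ 176, M* ≈ 251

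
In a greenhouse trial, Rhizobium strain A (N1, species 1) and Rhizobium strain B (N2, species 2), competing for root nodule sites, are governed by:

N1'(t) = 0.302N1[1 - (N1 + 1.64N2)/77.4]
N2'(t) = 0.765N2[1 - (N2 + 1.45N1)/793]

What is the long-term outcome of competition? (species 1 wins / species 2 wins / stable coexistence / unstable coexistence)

Compare the nullcline intercepts: K1/α12 = 77.4/1.64 = 47.2 < K2 = 793; K2/α21 = 793/1.45 = 547 > K1 = 77.4.
Since the inequalities point opposite ways, species 2 can invade but species 1 cannot.

species 2 excludes species 1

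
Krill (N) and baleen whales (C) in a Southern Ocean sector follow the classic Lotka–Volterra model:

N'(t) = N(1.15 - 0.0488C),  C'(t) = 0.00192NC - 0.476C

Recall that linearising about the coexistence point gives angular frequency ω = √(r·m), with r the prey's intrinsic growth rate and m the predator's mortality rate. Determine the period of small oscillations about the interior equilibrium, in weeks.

Here r = 1.15 and m = 0.476, so r·m = 0.547.
ω = √0.547 = 0.74 per week, hence T = 2π/ω ≈ 8.49 weeks.

T ≈ 8.49 weeks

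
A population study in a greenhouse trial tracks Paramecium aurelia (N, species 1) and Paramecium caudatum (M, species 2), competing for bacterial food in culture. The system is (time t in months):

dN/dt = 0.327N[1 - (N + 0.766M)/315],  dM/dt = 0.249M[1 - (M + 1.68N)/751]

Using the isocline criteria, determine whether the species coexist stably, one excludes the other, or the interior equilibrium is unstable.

species 2 excludes species 1

Compare the nullcline intercepts: K1/α12 = 315/0.766 = 411 < K2 = 751; K2/α21 = 751/1.68 = 447 > K1 = 315.
Since the inequalities point opposite ways, species 2 can invade but species 1 cannot.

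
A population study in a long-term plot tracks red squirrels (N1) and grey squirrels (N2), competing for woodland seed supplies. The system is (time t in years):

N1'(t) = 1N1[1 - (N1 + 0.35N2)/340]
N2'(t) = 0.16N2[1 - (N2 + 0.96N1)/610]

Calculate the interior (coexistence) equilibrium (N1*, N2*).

Setting both brackets to zero gives the nullclines N1 + 0.35N2 = 340 and 0.96N1 + N2 = 610.
Substituting N2 = 610 - 0.96N1 into the first: N1(1 - 0.35·0.96) = 340 - 0.35·610.
So N1* = 126/0.664 = 191, and then N2* = 610 - 0.96·191 = 427.

N1* ≈ 191, N2* ≈ 427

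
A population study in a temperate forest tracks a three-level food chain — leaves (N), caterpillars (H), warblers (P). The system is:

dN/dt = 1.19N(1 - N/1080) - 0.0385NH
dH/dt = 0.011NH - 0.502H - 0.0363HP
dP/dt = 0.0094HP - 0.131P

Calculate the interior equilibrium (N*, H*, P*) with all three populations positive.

N* ≈ 593, H* ≈ 13.9, P* ≈ 166

From dP/dt = 0: 0.0094H* = 0.131, so H* = 13.9.
From dN/dt = 0: 1.19(1 - N*/1080) = 0.0385·13.9, giving N* = 1080·(1 - 0.451) = 593.
From dH/dt = 0: 0.011·593 - 0.502 = 0.0363P*, so P* = 6.02/0.0363 = 166.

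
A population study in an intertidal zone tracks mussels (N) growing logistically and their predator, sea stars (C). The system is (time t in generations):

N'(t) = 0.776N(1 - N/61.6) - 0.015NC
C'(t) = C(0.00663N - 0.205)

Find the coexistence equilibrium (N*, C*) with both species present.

From dC/dt = 0 with C > 0: 0.00663N* = 0.205, so N* = 30.9.
Substitute into dN/dt = 0: 0.776(1 - 30.9/61.6) = 0.015C*.
The bracket is 0.498, giving C* = 0.386/0.015 = 25.8.

N* ≈ 30.9, C* ≈ 25.8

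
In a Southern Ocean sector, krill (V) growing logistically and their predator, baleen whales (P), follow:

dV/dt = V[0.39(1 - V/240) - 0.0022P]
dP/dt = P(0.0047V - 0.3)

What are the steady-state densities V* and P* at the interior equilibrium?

From dP/dt = 0 with P > 0: 0.0047V* = 0.3, so V* = 63.8.
Substitute into dV/dt = 0: 0.39(1 - 63.8/240) = 0.0022P*.
The bracket is 0.734, giving P* = 0.286/0.0022 = 130.

V* ≈ 63.8, P* ≈ 130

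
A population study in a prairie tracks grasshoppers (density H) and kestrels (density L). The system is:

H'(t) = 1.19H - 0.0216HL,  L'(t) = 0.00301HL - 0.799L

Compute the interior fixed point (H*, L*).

Set dL/dt = 0 with L > 0: 0.00301H - 0.799 = 0, so H* = 0.799/0.00301 = 265.
Set dH/dt = 0 with H > 0: 1.19 - 0.0216L = 0, so L* = 1.19/0.0216 = 55.1.

H* ≈ 265, L* ≈ 55.1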